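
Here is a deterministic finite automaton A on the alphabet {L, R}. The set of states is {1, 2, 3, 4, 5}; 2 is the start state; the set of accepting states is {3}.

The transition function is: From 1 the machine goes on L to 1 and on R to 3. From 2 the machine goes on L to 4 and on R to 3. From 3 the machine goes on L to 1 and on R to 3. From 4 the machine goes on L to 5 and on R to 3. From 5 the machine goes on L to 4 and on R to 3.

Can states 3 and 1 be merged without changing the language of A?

No

P0 = {3} | {1,2,4,5}.
No further refinement is possible. Final partition (2 blocks): {3} | {1,2,4,5}.
3 and 1 end up in different blocks, so they are distinguishable. For instance, the string 'ε' is accepted from only 3.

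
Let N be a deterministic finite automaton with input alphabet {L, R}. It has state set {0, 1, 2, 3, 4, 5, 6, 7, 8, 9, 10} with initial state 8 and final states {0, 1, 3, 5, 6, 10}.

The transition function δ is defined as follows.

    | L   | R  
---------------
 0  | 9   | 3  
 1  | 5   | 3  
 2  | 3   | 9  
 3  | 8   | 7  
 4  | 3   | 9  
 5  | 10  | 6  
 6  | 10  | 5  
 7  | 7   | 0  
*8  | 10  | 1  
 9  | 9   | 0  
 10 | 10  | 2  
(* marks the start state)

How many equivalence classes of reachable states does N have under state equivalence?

States {4} cannot be reached from the start state, so discard them.
Start with accepting vs non-accepting: {0,1,3,5,6,10} | {2,7,8,9}.
On input L, block {0,1,3,5,6,10} splits into {1,5,6,10} and {0,3}.
Split {1,5,6,10} by δ(·,R) → {5,6} and {1} and {10}.
On input L, block {2,7,8,9} splits into {7,9} and {2} and {8}.
Refine {0,3} on symbol L: members go to different blocks, giving {0} and {3}.
The partition is now stable with 8 blocks: {5,6} | {7,9} | {0} | {1} | {10} | {2} | {8} | {3}.

8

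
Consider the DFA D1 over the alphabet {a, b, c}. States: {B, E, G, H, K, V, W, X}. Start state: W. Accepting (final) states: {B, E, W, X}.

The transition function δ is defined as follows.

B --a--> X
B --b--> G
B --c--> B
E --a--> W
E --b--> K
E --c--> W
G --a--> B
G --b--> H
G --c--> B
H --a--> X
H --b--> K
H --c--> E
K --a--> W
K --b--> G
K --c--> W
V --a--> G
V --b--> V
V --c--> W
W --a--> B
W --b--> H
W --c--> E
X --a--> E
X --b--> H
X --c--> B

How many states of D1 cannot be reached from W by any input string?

BFS from W reaches {B, E, G, H, K, W, X}; the 1 state(s) V are never visited.

1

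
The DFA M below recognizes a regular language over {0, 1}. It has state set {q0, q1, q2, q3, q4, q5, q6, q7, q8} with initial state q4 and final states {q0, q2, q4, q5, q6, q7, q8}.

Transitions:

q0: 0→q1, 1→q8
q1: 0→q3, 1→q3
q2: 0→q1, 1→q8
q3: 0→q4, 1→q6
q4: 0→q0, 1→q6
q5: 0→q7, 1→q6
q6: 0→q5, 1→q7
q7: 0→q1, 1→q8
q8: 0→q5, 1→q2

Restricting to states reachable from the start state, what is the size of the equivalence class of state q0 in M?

Initial partition by acceptance: {q0,q2,q4,q5,q6,q7,q8} | {q1,q3}.
On input 0, block {q0,q2,q4,q5,q6,q7,q8} splits into {q4,q5,q6,q8} and {q0,q2,q7}.
On input 0, block {q4,q5,q6,q8} splits into {q4,q5} and {q6,q8}.
Refine {q1,q3} on symbol 0: members go to different blocks, giving {q1} and {q3}.
No further refinement is possible. Final partition (5 blocks): {q4,q5} | {q1} | {q0,q2,q7} | {q6,q8} | {q3}.
State q0 belongs to the block {q0,q2,q7}, which has 3 states.

3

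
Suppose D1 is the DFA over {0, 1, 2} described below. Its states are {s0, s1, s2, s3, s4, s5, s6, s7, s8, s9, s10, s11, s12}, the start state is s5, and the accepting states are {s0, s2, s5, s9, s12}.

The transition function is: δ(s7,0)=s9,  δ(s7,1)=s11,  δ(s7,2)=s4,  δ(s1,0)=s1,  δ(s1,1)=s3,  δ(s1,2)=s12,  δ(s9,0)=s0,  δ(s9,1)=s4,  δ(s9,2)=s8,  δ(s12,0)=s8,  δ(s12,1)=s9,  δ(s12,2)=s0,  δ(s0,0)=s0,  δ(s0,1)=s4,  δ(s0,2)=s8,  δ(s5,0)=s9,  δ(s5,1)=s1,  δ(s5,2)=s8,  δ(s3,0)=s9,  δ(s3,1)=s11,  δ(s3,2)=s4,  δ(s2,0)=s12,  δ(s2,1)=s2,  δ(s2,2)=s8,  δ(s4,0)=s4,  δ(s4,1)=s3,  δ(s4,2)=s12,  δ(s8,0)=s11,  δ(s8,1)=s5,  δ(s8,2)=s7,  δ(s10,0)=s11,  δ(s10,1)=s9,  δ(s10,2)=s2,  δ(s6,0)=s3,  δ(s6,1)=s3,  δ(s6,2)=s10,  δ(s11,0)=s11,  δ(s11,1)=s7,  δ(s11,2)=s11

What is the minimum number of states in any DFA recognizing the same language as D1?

6

Reachable states from the start: {s0,s1,s3,s4,s5,s7,s8,s9,s11,s12}. Unreachable: {s2,s6,s10} — drop them.
Initial partition by acceptance: {s0,s5,s9,s12} | {s1,s3,s4,s7,s8,s11}.
Refine {s0,s5,s9,s12} on symbol 0: members go to different blocks, giving {s0,s5,s9} and {s12}.
On input 0, block {s1,s3,s4,s7,s8,s11} splits into {s1,s4,s8,s11} and {s3,s7}.
Split {s1,s4,s8,s11} by δ(·,1) → {s1,s4,s11} and {s8}.
Refine {s1,s4,s11} on symbol 2: members go to different blocks, giving {s1,s4} and {s11}.
The partition is now stable with 6 blocks: {s0,s5,s9} | {s1,s4} | {s12} | {s3,s7} | {s8} | {s11}.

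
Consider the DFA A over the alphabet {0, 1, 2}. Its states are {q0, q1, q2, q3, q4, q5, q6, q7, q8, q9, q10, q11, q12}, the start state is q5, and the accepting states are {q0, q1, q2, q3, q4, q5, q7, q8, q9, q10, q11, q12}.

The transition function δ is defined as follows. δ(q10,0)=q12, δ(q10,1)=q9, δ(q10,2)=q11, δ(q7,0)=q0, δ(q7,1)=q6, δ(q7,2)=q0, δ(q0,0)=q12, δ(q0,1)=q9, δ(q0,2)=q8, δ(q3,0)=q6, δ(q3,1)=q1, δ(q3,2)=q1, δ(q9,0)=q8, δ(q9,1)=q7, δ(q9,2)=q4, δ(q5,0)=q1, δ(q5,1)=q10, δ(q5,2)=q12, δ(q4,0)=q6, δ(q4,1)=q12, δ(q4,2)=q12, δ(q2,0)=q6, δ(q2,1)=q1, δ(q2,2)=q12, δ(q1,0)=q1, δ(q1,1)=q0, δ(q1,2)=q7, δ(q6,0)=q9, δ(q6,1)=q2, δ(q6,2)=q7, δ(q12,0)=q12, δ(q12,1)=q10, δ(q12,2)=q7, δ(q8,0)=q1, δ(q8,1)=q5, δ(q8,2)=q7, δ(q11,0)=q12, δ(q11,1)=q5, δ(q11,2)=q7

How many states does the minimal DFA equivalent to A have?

First remove the unreachable states {q3}; 12 states remain.
Initial partition by acceptance: {q0,q1,q2,q4,q5,q7,q8,q9,q10,q11,q12} | {q6}.
Split {q0,q1,q2,q4,q5,q7,q8,q9,q10,q11,q12} by δ(·,0) → {q0,q1,q5,q7,q8,q9,q10,q11,q12} and {q2,q4}.
Split {q0,q1,q5,q7,q8,q9,q10,q11,q12} by δ(·,1) → {q0,q1,q5,q8,q9,q10,q11,q12} and {q7}.
Refine {q0,q1,q5,q8,q9,q10,q11,q12} on symbol 1: members go to different blocks, giving {q0,q1,q5,q8,q10,q11,q12} and {q9}.
On input 1, block {q0,q1,q5,q8,q10,q11,q12} splits into {q1,q5,q8,q11,q12} and {q0,q10}.
On input 1, block {q1,q5,q8,q11,q12} splits into {q1,q5,q12} and {q8,q11}.
Refine {q1,q5,q12} on symbol 2: members go to different blocks, giving {q1,q12} and {q5}.
The partition is now stable with 8 blocks: {q1,q12} | {q6} | {q2,q4} | {q7} | {q9} | {q0,q10} | {q8,q11} | {q5}.

8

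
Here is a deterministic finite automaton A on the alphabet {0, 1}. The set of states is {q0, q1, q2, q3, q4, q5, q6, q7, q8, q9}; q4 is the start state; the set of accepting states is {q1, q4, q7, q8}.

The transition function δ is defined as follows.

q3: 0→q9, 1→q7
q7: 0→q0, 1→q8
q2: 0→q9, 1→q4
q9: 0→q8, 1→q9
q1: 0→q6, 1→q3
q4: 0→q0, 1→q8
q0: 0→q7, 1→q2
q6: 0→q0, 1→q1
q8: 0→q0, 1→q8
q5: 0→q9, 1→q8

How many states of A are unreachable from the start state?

Starting at q4 and following transitions, the reachable set is {q0, q2, q4, q7, q8, q9}. That leaves q1, q3, q5, q6 unreachable — 4 in total.

4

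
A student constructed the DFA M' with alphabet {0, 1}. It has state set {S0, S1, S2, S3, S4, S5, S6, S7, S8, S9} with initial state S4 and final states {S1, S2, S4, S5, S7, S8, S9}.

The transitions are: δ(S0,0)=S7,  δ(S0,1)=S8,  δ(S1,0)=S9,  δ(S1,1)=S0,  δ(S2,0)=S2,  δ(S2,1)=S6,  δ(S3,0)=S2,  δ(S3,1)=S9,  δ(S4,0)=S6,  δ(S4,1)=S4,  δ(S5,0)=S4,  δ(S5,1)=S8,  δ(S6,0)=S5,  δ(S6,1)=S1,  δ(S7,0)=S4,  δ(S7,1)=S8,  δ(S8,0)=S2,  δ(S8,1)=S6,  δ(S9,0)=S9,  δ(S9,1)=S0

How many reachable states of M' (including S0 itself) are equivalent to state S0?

States {S3} cannot be reached from the start state, so discard them.
Start with accepting vs non-accepting: {S1,S2,S4,S5,S7,S8,S9} | {S0,S6}.
Split {S1,S2,S4,S5,S7,S8,S9} by δ(·,0) → {S1,S2,S5,S7,S8,S9} and {S4}.
Split {S1,S2,S5,S7,S8,S9} by δ(·,0) → {S1,S2,S8,S9} and {S5,S7}.
The partition is now stable with 4 blocks: {S1,S2,S8,S9} | {S0,S6} | {S4} | {S5,S7}.
The equivalence class containing S0 is {S0,S6}, of size 2.

2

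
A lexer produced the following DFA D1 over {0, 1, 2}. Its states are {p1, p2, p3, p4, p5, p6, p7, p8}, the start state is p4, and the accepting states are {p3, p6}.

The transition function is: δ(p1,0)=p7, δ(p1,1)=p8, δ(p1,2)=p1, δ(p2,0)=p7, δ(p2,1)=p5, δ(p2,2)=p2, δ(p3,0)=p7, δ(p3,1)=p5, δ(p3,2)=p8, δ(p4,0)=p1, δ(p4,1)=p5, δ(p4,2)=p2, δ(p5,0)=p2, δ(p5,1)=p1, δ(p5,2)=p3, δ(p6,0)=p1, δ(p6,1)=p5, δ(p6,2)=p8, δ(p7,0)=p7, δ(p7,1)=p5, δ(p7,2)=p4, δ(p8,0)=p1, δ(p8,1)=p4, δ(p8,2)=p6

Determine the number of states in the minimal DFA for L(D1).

Every state is reachable, so we keep all 8.
Start with accepting vs non-accepting: {p3,p6} | {p1,p2,p4,p5,p7,p8}.
Refine {p1,p2,p4,p5,p7,p8} on symbol 2: members go to different blocks, giving {p1,p2,p4,p7} and {p5,p8}.
The partition is now stable with 3 blocks: {p3,p6} | {p1,p2,p4,p7} | {p5,p8}.

3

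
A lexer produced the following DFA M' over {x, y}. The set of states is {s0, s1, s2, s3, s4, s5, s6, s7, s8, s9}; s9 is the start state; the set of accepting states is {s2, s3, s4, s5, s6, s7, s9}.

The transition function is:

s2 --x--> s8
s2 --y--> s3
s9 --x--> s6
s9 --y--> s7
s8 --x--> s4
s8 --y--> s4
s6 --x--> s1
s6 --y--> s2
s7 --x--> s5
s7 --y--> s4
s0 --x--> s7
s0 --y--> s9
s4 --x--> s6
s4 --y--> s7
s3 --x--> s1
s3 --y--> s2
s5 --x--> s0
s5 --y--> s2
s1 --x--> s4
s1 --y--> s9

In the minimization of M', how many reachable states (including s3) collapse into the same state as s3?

4

Every state is reachable, so we keep all 10.
P0 = {s2,s3,s4,s5,s6,s7,s9} | {s0,s1,s8}.
Split {s2,s3,s4,s5,s6,s7,s9} by δ(·,x) → {s2,s3,s5,s6} and {s4,s7,s9}.
The partition is now stable with 3 blocks: {s2,s3,s5,s6} | {s0,s1,s8} | {s4,s7,s9}.
The equivalence class containing s3 is {s2,s3,s5,s6}, of size 4.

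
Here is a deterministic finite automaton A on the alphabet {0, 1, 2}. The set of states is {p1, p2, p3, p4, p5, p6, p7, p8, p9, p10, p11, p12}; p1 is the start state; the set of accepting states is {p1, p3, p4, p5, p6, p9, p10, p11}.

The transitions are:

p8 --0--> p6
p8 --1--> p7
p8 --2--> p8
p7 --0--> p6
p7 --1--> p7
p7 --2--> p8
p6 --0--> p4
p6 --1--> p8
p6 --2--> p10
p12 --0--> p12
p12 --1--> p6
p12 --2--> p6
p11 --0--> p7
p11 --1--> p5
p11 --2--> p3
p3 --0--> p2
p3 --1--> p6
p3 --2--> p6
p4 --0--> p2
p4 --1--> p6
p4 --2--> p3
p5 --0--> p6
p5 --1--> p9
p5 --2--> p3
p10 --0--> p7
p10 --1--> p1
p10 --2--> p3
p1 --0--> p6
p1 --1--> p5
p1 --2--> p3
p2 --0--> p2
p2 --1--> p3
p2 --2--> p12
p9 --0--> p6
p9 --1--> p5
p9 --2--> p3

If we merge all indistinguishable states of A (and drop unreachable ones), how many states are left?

8

Reachable states from the start: {p1,p2,p3,p4,p5,p6,p7,p8,p9,p10,p12}. Unreachable: {p11} — drop them.
P0 = {p1,p3,p4,p5,p6,p9,p10} | {p2,p7,p8,p12}.
Refine {p1,p3,p4,p5,p6,p9,p10} on symbol 0: members go to different blocks, giving {p1,p5,p6,p9} and {p3,p4,p10}.
Refine {p1,p5,p6,p9} on symbol 0: members go to different blocks, giving {p1,p5,p9} and {p6}.
Refine {p2,p7,p8,p12} on symbol 0: members go to different blocks, giving {p2,p12} and {p7,p8}.
Split {p2,p12} by δ(·,1) → {p2} and {p12}.
Refine {p3,p4,p10} on symbol 0: members go to different blocks, giving {p3,p4} and {p10}.
Split {p3,p4} by δ(·,2) → {p3} and {p4}.
Stable partition: {p1,p5,p9} | {p2} | {p3} | {p6} | {p7,p8} | {p12} | {p10} | {p4} — 8 equivalence classes.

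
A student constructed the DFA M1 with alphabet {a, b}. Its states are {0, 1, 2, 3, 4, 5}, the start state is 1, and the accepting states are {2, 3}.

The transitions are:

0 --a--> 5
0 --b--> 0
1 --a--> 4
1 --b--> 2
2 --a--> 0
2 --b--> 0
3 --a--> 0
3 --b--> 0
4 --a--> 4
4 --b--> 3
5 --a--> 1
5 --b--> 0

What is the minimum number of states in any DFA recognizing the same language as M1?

4

All states are reachable from the start state.
Initial partition by acceptance: {2,3} | {0,1,4,5}.
On input b, block {0,1,4,5} splits into {0,5} and {1,4}.
On input a, block {0,5} splits into {0} and {5}.
The partition is now stable with 4 blocks: {2,3} | {0} | {1,4} | {5}.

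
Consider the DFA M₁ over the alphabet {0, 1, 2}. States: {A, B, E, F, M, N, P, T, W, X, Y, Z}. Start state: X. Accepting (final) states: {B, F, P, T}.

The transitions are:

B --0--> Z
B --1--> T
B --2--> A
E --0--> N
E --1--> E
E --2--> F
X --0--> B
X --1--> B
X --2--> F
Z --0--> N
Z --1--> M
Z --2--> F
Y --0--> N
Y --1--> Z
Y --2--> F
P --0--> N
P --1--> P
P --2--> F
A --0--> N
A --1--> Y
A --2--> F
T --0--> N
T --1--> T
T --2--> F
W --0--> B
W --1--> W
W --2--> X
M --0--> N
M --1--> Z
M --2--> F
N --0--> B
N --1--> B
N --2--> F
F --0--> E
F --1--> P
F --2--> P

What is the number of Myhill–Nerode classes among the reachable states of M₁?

5

First remove the unreachable states {W}; 11 states remain.
Initial partition by acceptance: {B,F,P,T} | {A,E,M,N,X,Y,Z}.
On input 2, block {B,F,P,T} splits into {F,P,T} and {B}.
Refine {A,E,M,N,X,Y,Z} on symbol 0: members go to different blocks, giving {A,E,M,Y,Z} and {N,X}.
Split {F,P,T} by δ(·,0) → {P,T} and {F}.
No further refinement is possible. Final partition (5 blocks): {P,T} | {A,E,M,Y,Z} | {B} | {N,X} | {F}.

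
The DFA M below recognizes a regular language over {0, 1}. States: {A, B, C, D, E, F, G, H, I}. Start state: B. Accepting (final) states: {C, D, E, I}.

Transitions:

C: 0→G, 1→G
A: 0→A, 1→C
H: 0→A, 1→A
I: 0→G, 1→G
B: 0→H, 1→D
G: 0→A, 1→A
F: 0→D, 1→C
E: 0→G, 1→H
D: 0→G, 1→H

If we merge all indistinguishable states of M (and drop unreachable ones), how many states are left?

States {E,F,I} cannot be reached from the start state, so discard them.
P0 = {C,D} | {A,B,G,H}.
Split {A,B,G,H} by δ(·,1) → {A,B} and {G,H}.
On input 0, block {A,B} splits into {A} and {B}.
Stable partition: {C,D} | {A} | {G,H} | {B} — 4 equivalence classes.

4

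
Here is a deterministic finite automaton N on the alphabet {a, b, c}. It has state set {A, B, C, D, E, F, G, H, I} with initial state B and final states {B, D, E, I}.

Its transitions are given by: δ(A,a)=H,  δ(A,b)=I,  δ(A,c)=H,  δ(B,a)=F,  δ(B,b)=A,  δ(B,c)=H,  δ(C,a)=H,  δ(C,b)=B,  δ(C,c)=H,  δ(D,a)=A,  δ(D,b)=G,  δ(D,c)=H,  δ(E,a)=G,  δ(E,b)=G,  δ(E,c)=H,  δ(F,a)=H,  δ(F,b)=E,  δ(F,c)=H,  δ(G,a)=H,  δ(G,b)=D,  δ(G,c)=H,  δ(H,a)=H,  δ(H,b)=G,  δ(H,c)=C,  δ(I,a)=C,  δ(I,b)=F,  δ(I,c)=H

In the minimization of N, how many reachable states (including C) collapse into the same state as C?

All states are reachable from the start state.
Start with accepting vs non-accepting: {B,D,E,I} | {A,C,F,G,H}.
Split {A,C,F,G,H} by δ(·,b) → {A,C,F,G} and {H}.
No further refinement is possible. Final partition (3 blocks): {B,D,E,I} | {A,C,F,G} | {H}.
State C belongs to the block {A,C,F,G}, which has 4 states.

4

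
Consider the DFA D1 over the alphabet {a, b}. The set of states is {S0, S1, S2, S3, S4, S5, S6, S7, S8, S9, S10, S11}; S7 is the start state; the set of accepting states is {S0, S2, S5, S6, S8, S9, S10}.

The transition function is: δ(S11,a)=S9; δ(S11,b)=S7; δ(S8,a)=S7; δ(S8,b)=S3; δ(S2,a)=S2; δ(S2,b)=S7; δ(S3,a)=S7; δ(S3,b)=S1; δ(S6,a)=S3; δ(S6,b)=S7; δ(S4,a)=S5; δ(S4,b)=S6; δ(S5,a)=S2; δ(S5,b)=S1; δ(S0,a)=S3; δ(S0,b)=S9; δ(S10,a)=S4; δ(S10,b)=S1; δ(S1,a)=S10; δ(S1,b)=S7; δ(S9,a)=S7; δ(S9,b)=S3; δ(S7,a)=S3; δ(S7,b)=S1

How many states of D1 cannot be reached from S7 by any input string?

4

Starting at S7 and following transitions, the reachable set is {S1, S2, S3, S4, S5, S6, S7, S10}. That leaves S0, S8, S9, S11 unreachable — 4 in total.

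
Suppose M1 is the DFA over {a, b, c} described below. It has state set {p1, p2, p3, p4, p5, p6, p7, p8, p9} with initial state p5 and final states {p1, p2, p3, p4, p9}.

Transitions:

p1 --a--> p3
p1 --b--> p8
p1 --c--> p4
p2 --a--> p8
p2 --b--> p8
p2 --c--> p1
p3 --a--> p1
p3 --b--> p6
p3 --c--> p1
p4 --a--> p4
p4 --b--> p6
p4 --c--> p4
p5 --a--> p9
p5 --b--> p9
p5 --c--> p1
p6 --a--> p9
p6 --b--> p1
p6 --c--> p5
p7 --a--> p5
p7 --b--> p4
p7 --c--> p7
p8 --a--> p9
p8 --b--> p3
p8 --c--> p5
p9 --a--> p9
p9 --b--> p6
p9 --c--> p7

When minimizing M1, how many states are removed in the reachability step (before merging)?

No path from p5 leads to p2; the other 8 states are all reachable.

1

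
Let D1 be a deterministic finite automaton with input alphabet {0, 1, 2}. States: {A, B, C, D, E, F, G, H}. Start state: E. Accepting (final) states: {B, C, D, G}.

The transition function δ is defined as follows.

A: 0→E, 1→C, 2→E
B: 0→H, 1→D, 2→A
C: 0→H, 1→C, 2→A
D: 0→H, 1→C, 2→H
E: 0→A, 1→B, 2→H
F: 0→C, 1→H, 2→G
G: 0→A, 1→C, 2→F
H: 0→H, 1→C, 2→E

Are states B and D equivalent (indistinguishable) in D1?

States {F,G} cannot be reached from the start state, so discard them.
Start with accepting vs non-accepting: {B,C,D} | {A,E,H}.
No further refinement is possible. Final partition (2 blocks): {B,C,D} | {A,E,H}.
B and D lie in the same block of the stable partition, so they are equivalent — no string distinguishes them.

Yes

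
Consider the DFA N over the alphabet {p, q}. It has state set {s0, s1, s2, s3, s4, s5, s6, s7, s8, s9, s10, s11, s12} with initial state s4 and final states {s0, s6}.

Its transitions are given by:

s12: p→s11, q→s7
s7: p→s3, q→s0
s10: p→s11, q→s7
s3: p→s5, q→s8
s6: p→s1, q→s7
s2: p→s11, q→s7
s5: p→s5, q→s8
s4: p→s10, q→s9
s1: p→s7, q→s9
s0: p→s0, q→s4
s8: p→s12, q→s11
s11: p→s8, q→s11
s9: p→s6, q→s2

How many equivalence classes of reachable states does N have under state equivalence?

10

Every state is reachable, so we keep all 13.
Start with accepting vs non-accepting: {s0,s6} | {s1,s2,s3,s4,s5,s7,s8,s9,s10,s11,s12}.
Refine {s0,s6} on symbol p: members go to different blocks, giving {s0} and {s6}.
Refine {s1,s2,s3,s4,s5,s7,s8,s9,s10,s11,s12} on symbol p: members go to different blocks, giving {s1,s2,s3,s4,s5,s7,s8,s10,s11,s12} and {s9}.
On input q, block {s1,s2,s3,s4,s5,s7,s8,s10,s11,s12} splits into {s2,s3,s5,s8,s10,s11,s12} and {s1,s4} and {s7}.
On input q, block {s2,s3,s5,s8,s10,s11,s12} splits into {s3,s5,s8,s11} and {s2,s10,s12}.
On input p, block {s3,s5,s8,s11} splits into {s3,s5,s11} and {s8}.
Split {s3,s5,s11} by δ(·,p) → {s3,s5} and {s11}.
Refine {s1,s4} on symbol p: members go to different blocks, giving {s1} and {s4}.
Stable partition: {s0} | {s3,s5} | {s6} | {s9} | {s1} | {s7} | {s2,s10,s12} | {s8} | {s11} | {s4} — 10 equivalence classes.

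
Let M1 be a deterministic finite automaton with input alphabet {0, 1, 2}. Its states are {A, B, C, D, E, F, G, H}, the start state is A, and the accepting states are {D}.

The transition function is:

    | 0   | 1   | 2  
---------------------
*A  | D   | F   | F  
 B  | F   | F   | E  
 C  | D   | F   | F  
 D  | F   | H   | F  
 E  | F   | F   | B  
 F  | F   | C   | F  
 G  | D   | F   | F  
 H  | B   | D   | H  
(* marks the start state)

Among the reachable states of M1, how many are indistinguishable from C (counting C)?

First remove the unreachable states {G}; 7 states remain.
Start with accepting vs non-accepting: {D} | {A,B,C,E,F,H}.
On input 0, block {A,B,C,E,F,H} splits into {B,E,F,H} and {A,C}.
Split {B,E,F,H} by δ(·,1) → {B,E} and {F} and {H}.
The partition is now stable with 5 blocks: {D} | {B,E} | {A,C} | {F} | {H}.
State C belongs to the block {A,C}, which has 2 states.

2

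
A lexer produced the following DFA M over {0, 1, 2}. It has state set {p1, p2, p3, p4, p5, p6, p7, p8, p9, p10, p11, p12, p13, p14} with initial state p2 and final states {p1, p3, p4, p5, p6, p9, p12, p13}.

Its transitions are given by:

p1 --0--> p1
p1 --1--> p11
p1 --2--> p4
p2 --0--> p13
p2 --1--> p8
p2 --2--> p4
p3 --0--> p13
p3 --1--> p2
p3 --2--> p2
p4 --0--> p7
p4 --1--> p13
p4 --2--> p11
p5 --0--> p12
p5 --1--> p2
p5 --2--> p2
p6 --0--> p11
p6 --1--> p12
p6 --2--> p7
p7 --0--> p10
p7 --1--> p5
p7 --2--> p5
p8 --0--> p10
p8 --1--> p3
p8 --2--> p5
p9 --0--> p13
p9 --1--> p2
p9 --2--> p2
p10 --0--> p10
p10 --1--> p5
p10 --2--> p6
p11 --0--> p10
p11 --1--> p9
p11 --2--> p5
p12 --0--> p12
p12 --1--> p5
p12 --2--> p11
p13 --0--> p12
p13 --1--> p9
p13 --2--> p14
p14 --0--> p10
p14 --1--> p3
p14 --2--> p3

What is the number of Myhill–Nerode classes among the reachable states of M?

First remove the unreachable states {p1}; 13 states remain.
Start with accepting vs non-accepting: {p3,p4,p5,p6,p9,p12,p13} | {p2,p7,p8,p10,p11,p14}.
Refine {p3,p4,p5,p6,p9,p12,p13} on symbol 0: members go to different blocks, giving {p3,p5,p9,p12,p13} and {p4,p6}.
Split {p3,p5,p9,p12,p13} by δ(·,1) → {p3,p5,p9} and {p12,p13}.
Split {p2,p7,p8,p10,p11,p14} by δ(·,0) → {p7,p8,p10,p11,p14} and {p2}.
On input 2, block {p7,p8,p10,p11,p14} splits into {p7,p8,p11,p14} and {p10}.
The partition is now stable with 6 blocks: {p3,p5,p9} | {p7,p8,p11,p14} | {p4,p6} | {p12,p13} | {p2} | {p10}.

6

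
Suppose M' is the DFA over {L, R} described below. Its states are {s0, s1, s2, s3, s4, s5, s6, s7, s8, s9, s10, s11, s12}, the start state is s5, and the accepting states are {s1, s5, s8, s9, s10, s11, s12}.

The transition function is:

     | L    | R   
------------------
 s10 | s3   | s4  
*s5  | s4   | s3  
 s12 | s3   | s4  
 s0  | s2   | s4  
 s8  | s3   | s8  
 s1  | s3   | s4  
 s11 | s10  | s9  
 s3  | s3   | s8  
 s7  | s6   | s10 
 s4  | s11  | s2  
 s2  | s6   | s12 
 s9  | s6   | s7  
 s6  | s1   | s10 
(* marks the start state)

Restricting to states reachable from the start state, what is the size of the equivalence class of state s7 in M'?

First remove the unreachable states {s0}; 12 states remain.
P0 = {s1,s5,s8,s9,s10,s11,s12} | {s2,s3,s4,s6,s7}.
On input L, block {s1,s5,s8,s9,s10,s11,s12} splits into {s1,s5,s8,s9,s10,s12} and {s11}.
On input R, block {s1,s5,s8,s9,s10,s12} splits into {s1,s5,s9,s10,s12} and {s8}.
Refine {s2,s3,s4,s6,s7} on symbol L: members go to different blocks, giving {s2,s3,s7} and {s4} and {s6}.
On input L, block {s1,s5,s9,s10,s12} splits into {s1,s10,s12} and {s5} and {s9}.
Split {s2,s3,s7} by δ(·,L) → {s2,s7} and {s3}.
The partition is now stable with 9 blocks: {s1,s10,s12} | {s2,s7} | {s11} | {s8} | {s4} | {s6} | {s5} | {s9} | {s3}.
The equivalence class containing s7 is {s2,s7}, of size 2.

2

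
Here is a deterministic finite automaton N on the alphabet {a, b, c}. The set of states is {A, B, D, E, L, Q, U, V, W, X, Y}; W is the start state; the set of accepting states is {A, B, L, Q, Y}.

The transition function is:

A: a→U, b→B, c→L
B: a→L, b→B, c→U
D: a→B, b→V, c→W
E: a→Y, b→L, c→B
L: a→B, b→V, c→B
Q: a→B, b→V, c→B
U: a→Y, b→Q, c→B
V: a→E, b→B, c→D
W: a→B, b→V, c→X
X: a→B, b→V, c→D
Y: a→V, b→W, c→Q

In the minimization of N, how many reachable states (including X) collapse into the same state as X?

States {A} cannot be reached from the start state, so discard them.
Initial partition by acceptance: {B,L,Q,Y} | {D,E,U,V,W,X}.
Refine {B,L,Q,Y} on symbol a: members go to different blocks, giving {B,L,Q} and {Y}.
Split {B,L,Q} by δ(·,b) → {L,Q} and {B}.
On input a, block {D,E,U,V,W,X} splits into {D,W,X} and {E,U} and {V}.
No further refinement is possible. Final partition (6 blocks): {L,Q} | {D,W,X} | {Y} | {B} | {E,U} | {V}.
State X belongs to the block {D,W,X}, which has 3 states.

3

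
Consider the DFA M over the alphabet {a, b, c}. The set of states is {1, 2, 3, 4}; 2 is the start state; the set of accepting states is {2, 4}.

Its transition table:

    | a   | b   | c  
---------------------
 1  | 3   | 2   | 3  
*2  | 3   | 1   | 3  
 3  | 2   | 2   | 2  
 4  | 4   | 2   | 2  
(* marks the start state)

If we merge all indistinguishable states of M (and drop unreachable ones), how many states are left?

3

Reachable states from the start: {1,2,3}. Unreachable: {4} — drop them.
P0 = {2} | {1,3}.
Split {1,3} by δ(·,a) → {1} and {3}.
Stable partition: {2} | {1} | {3} — 3 equivalence classes.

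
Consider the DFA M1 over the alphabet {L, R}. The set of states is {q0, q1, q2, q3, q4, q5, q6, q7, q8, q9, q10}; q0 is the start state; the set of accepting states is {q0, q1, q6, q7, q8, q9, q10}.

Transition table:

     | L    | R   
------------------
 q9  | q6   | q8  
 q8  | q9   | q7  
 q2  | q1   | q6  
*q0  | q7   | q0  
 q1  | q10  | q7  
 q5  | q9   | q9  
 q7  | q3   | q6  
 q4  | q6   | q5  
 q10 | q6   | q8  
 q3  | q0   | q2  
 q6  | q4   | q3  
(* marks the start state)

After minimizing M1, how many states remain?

Every state is reachable, so we keep all 11.
Start with accepting vs non-accepting: {q0,q1,q6,q7,q8,q9,q10} | {q2,q3,q4,q5}.
On input L, block {q0,q1,q6,q7,q8,q9,q10} splits into {q0,q1,q8,q9,q10} and {q6,q7}.
Split {q0,q1,q8,q9,q10} by δ(·,L) → {q0,q9,q10} and {q1,q8}.
Split {q0,q9,q10} by δ(·,R) → {q9,q10} and {q0}.
Split {q2,q3,q4,q5} by δ(·,L) → {q2} and {q3} and {q4} and {q5}.
Split {q6,q7} by δ(·,L) → {q6} and {q7}.
Stable partition: {q9,q10} | {q2} | {q6} | {q1,q8} | {q0} | {q3} | {q4} | {q5} | {q7} — 9 equivalence classes.

9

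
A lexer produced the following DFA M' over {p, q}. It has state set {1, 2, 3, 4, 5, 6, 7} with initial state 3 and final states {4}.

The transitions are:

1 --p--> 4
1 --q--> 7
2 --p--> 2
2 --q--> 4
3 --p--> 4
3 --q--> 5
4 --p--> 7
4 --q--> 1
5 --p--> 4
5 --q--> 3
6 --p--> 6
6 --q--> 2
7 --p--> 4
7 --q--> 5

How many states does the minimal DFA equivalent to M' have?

2

Reachable states from the start: {1,3,4,5,7}. Unreachable: {2,6} — drop them.
P0 = {4} | {1,3,5,7}.
No further refinement is possible. Final partition (2 blocks): {4} | {1,3,5,7}.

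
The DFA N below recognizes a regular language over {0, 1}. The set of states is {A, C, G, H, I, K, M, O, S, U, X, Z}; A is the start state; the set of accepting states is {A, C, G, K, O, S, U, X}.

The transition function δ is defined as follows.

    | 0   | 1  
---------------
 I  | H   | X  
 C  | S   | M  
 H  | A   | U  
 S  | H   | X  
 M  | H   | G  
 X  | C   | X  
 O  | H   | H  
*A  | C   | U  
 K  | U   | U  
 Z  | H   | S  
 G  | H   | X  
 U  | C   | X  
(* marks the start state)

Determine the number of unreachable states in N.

BFS from A reaches {A, C, G, H, M, S, U, X}; the 4 state(s) I, K, O, Z are never visited.

4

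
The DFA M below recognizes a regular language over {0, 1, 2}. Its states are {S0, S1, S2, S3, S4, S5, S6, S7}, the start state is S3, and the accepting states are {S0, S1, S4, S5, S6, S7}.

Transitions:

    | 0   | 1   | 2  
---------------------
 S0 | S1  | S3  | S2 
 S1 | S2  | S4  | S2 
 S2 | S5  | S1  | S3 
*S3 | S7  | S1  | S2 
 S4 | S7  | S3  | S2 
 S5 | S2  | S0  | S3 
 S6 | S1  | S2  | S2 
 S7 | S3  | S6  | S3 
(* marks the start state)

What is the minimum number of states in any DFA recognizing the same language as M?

3

P0 = {S0,S1,S4,S5,S6,S7} | {S2,S3}.
Refine {S0,S1,S4,S5,S6,S7} on symbol 0: members go to different blocks, giving {S0,S4,S6} and {S1,S5,S7}.
No further refinement is possible. Final partition (3 blocks): {S0,S4,S6} | {S2,S3} | {S1,S5,S7}.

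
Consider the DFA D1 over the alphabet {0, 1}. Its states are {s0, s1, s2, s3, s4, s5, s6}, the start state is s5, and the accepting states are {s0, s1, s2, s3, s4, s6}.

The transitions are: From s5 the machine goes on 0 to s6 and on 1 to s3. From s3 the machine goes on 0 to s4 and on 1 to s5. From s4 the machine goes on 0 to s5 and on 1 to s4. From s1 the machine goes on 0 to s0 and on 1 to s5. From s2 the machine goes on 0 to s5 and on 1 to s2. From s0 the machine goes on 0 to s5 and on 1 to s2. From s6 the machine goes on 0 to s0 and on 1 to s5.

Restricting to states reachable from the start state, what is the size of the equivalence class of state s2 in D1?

First remove the unreachable states {s1}; 6 states remain.
P0 = {s0,s2,s3,s4,s6} | {s5}.
Split {s0,s2,s3,s4,s6} by δ(·,0) → {s0,s2,s4} and {s3,s6}.
The partition is now stable with 3 blocks: {s0,s2,s4} | {s5} | {s3,s6}.
State s2 belongs to the block {s0,s2,s4}, which has 3 states.

3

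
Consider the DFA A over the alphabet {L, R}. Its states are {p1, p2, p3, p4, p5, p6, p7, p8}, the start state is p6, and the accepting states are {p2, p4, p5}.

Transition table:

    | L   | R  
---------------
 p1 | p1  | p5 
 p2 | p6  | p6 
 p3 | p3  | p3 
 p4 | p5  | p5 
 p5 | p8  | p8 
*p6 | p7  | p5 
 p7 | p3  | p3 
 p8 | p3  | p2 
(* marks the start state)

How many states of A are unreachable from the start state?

2

BFS from p6 reaches {p2, p3, p5, p6, p7, p8}; the 2 state(s) p1, p4 are never visited.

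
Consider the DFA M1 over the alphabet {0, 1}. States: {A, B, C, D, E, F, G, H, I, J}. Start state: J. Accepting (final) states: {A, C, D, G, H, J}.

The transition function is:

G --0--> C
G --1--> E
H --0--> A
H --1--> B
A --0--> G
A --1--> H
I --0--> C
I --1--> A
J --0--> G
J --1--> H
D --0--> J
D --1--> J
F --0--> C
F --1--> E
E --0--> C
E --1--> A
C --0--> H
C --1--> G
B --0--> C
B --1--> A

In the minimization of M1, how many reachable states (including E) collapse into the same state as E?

First remove the unreachable states {D,F,I}; 7 states remain.
Start with accepting vs non-accepting: {A,C,G,H,J} | {B,E}.
Refine {A,C,G,H,J} on symbol 1: members go to different blocks, giving {A,C,J} and {G,H}.
Stable partition: {A,C,J} | {B,E} | {G,H} — 3 equivalence classes.
State E belongs to the block {B,E}, which has 2 states.

2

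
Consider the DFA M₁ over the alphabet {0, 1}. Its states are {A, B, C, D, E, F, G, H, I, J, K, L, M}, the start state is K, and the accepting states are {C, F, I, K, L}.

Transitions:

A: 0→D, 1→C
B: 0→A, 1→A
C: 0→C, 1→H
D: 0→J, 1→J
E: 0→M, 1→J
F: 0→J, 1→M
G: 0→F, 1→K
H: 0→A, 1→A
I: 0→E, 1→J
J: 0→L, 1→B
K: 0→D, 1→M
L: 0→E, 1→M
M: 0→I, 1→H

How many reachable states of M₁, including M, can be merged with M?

2

States {F,G} cannot be reached from the start state, so discard them.
Start with accepting vs non-accepting: {C,I,K,L} | {A,B,D,E,H,J,M}.
Refine {C,I,K,L} on symbol 0: members go to different blocks, giving {I,K,L} and {C}.
On input 0, block {A,B,D,E,H,J,M} splits into {A,B,D,E,H} and {J,M}.
On input 0, block {A,B,D,E,H} splits into {A,B,H} and {D,E}.
Refine {A,B,H} on symbol 0: members go to different blocks, giving {B,H} and {A}.
No further refinement is possible. Final partition (6 blocks): {I,K,L} | {B,H} | {C} | {J,M} | {D,E} | {A}.
State M belongs to the block {J,M}, which has 2 states.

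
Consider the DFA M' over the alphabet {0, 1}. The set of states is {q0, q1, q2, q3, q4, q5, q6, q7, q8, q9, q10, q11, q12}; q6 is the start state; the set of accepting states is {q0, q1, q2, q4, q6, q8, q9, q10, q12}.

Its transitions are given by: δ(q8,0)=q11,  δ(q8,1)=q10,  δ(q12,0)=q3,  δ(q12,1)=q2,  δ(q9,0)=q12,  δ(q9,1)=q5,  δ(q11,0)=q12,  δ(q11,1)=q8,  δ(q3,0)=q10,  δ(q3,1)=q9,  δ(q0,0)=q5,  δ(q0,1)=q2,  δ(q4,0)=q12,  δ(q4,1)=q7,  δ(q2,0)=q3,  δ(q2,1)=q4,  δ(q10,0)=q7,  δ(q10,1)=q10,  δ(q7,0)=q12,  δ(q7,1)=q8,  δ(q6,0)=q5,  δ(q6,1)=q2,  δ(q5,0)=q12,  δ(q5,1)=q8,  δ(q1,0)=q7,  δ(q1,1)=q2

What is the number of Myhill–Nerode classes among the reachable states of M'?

7

States {q0,q1} cannot be reached from the start state, so discard them.
Start with accepting vs non-accepting: {q2,q4,q6,q8,q9,q10,q12} | {q3,q5,q7,q11}.
On input 0, block {q2,q4,q6,q8,q9,q10,q12} splits into {q2,q6,q8,q10,q12} and {q4,q9}.
Refine {q2,q6,q8,q10,q12} on symbol 1: members go to different blocks, giving {q6,q8,q10,q12} and {q2}.
Refine {q6,q8,q10,q12} on symbol 1: members go to different blocks, giving {q6,q12} and {q8,q10}.
Split {q3,q5,q7,q11} by δ(·,0) → {q5,q7,q11} and {q3}.
Split {q6,q12} by δ(·,0) → {q6} and {q12}.
The partition is now stable with 7 blocks: {q6} | {q5,q7,q11} | {q4,q9} | {q2} | {q8,q10} | {q3} | {q12}.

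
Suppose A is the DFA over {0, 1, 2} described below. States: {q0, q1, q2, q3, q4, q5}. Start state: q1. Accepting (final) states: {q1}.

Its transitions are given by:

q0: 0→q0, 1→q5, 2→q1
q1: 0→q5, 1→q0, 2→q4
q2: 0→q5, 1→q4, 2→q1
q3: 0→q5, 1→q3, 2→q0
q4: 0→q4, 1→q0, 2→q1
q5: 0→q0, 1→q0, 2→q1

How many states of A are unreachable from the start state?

2

Starting at q1 and following transitions, the reachable set is {q0, q1, q4, q5}. That leaves q2, q3 unreachable — 2 in total.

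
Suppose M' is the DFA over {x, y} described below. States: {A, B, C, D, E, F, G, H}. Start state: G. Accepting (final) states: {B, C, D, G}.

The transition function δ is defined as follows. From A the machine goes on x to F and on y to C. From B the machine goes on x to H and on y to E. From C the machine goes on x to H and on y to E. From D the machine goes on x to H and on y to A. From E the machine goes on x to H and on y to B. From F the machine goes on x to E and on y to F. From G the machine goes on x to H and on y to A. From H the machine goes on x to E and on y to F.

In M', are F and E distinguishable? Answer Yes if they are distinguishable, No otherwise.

Yes

States {D} cannot be reached from the start state, so discard them.
Start with accepting vs non-accepting: {B,C,G} | {A,E,F,H}.
Refine {A,E,F,H} on symbol y: members go to different blocks, giving {A,E} and {F,H}.
Stable partition: {B,C,G} | {A,E} | {F,H} — 3 equivalence classes.
F and E end up in different blocks, so they are distinguishable. For instance, the string 'y' is accepted from only E.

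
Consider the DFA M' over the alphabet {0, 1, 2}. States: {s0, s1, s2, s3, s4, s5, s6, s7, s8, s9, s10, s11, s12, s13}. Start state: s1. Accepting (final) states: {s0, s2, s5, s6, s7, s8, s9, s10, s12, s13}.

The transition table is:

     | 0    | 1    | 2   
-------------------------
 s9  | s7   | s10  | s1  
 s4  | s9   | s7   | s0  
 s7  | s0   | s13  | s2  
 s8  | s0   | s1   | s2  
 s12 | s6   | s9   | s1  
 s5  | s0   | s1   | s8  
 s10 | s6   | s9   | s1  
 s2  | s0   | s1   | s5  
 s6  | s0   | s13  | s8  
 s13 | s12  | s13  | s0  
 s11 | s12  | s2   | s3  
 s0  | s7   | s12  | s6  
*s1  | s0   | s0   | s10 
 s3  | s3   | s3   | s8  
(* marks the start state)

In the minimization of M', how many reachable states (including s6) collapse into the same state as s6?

2

Reachable states from the start: {s0,s1,s2,s5,s6,s7,s8,s9,s10,s12,s13}. Unreachable: {s3,s4,s11} — drop them.
Initial partition by acceptance: {s0,s2,s5,s6,s7,s8,s9,s10,s12,s13} | {s1}.
Split {s0,s2,s5,s6,s7,s8,s9,s10,s12,s13} by δ(·,1) → {s0,s6,s7,s9,s10,s12,s13} and {s2,s5,s8}.
On input 2, block {s0,s6,s7,s9,s10,s12,s13} splits into {s9,s10,s12} and {s0,s13} and {s6,s7}.
On input 0, block {s0,s13} splits into {s0} and {s13}.
The partition is now stable with 6 blocks: {s9,s10,s12} | {s1} | {s2,s5,s8} | {s0} | {s6,s7} | {s13}.
State s6 belongs to the block {s6,s7}, which has 2 states.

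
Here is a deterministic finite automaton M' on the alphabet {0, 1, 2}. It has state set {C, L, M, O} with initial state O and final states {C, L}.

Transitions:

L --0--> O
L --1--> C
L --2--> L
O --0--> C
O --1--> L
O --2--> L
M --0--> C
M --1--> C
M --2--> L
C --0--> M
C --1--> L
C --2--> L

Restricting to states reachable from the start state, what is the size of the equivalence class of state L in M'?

2

Every state is reachable, so we keep all 4.
P0 = {C,L} | {M,O}.
The partition is now stable with 2 blocks: {C,L} | {M,O}.
State L belongs to the block {C,L}, which has 2 states.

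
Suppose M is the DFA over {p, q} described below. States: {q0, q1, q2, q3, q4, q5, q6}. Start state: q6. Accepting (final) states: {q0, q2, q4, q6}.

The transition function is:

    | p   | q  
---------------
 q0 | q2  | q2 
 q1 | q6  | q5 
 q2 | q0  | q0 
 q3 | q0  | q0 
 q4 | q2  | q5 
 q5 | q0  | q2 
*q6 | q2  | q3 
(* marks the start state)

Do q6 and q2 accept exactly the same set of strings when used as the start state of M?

First remove the unreachable states {q1,q4,q5}; 4 states remain.
Initial partition by acceptance: {q0,q2,q6} | {q3}.
On input q, block {q0,q2,q6} splits into {q0,q2} and {q6}.
No further refinement is possible. Final partition (3 blocks): {q0,q2} | {q3} | {q6}.
q6 and q2 end up in different blocks, so they are distinguishable. For instance, the string 'q' is accepted from only q2.

No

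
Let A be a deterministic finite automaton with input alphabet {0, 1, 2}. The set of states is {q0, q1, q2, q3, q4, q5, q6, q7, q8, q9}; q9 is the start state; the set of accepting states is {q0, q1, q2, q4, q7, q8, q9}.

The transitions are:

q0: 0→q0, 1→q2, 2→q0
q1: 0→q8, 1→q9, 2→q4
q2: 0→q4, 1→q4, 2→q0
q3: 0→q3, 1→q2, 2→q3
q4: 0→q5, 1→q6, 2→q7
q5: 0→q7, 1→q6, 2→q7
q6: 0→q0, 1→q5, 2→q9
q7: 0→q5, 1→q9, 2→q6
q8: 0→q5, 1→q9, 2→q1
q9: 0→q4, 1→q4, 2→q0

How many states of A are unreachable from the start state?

Starting at q9 and following transitions, the reachable set is {q0, q2, q4, q5, q6, q7, q9}. That leaves q1, q3, q8 unreachable — 3 in total.

3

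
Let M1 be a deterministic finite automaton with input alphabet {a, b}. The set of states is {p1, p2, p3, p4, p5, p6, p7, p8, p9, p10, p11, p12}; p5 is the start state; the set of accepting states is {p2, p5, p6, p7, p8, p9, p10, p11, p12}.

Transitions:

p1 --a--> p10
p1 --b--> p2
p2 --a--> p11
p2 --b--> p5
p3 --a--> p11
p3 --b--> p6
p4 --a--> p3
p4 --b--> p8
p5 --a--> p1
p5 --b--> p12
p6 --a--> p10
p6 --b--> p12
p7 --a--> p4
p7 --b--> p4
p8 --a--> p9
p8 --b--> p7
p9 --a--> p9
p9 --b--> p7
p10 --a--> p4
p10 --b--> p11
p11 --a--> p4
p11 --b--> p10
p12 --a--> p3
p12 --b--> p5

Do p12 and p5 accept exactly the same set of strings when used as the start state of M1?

Initial partition by acceptance: {p2,p5,p6,p7,p8,p9,p10,p11,p12} | {p1,p3,p4}.
Refine {p2,p5,p6,p7,p8,p9,p10,p11,p12} on symbol a: members go to different blocks, giving {p5,p7,p10,p11,p12} and {p2,p6,p8,p9}.
On input b, block {p5,p7,p10,p11,p12} splits into {p5,p10,p11,p12} and {p7}.
Split {p1,p3,p4} by δ(·,a) → {p1,p3} and {p4}.
On input a, block {p5,p10,p11,p12} splits into {p5,p12} and {p10,p11}.
On input a, block {p2,p6,p8,p9} splits into {p2,p6} and {p8,p9}.
The partition is now stable with 7 blocks: {p5,p12} | {p1,p3} | {p2,p6} | {p7} | {p4} | {p10,p11} | {p8,p9}.
p12 and p5 lie in the same block of the stable partition, so they are equivalent — no string distinguishes them.

Yes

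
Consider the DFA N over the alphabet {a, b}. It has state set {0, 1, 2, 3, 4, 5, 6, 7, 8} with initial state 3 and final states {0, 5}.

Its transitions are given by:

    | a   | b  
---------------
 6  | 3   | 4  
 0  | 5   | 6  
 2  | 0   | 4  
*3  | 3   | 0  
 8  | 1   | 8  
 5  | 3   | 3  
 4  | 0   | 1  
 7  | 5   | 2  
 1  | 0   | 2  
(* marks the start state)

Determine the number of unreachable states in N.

2

Starting at 3 and following transitions, the reachable set is {0, 1, 2, 3, 4, 5, 6}. That leaves 7, 8 unreachable — 2 in total.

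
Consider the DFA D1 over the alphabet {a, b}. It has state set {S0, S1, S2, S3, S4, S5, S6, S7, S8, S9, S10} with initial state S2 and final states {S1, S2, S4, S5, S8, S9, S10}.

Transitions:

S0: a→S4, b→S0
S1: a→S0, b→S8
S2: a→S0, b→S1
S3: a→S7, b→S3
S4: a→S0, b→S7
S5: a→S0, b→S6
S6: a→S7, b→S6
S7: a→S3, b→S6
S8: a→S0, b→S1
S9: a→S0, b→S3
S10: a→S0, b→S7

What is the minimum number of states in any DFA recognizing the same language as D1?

First remove the unreachable states {S5,S9,S10}; 8 states remain.
Initial partition by acceptance: {S1,S2,S4,S8} | {S0,S3,S6,S7}.
Refine {S1,S2,S4,S8} on symbol b: members go to different blocks, giving {S1,S2,S8} and {S4}.
On input a, block {S0,S3,S6,S7} splits into {S3,S6,S7} and {S0}.
Stable partition: {S1,S2,S8} | {S3,S6,S7} | {S4} | {S0} — 4 equivalence classes.

4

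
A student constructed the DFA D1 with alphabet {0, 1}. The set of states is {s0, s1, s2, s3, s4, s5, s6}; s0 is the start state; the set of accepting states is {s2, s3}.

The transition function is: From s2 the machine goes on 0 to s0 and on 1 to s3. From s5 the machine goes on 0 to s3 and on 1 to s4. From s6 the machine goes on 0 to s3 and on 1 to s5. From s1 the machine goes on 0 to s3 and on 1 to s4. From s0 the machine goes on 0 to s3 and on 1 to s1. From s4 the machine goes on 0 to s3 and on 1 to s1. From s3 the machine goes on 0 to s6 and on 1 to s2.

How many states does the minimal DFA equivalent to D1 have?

P0 = {s2,s3} | {s0,s1,s4,s5,s6}.
No further refinement is possible. Final partition (2 blocks): {s2,s3} | {s0,s1,s4,s5,s6}.

2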